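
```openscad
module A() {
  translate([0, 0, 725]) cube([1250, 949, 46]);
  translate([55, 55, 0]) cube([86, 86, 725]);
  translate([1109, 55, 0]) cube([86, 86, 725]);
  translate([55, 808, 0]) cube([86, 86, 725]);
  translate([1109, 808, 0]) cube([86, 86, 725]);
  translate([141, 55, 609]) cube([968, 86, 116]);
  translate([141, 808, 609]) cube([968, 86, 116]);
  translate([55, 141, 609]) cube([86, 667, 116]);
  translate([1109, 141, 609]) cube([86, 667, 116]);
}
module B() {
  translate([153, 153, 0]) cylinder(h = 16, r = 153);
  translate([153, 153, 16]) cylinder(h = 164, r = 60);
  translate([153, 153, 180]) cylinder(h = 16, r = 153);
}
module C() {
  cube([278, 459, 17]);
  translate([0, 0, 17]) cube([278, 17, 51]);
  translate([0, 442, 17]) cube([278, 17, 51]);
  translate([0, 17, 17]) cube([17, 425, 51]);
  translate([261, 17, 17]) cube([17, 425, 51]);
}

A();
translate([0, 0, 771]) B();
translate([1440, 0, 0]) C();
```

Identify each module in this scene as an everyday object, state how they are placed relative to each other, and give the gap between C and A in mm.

The open box's nearest face is 190 mm from the table's +x face.

A is a table. B is a spool. C is an open box. The spool is on top of the table. The open box is on the floor beside the table on its +x side. The gap between the open box and the table is 190 mm.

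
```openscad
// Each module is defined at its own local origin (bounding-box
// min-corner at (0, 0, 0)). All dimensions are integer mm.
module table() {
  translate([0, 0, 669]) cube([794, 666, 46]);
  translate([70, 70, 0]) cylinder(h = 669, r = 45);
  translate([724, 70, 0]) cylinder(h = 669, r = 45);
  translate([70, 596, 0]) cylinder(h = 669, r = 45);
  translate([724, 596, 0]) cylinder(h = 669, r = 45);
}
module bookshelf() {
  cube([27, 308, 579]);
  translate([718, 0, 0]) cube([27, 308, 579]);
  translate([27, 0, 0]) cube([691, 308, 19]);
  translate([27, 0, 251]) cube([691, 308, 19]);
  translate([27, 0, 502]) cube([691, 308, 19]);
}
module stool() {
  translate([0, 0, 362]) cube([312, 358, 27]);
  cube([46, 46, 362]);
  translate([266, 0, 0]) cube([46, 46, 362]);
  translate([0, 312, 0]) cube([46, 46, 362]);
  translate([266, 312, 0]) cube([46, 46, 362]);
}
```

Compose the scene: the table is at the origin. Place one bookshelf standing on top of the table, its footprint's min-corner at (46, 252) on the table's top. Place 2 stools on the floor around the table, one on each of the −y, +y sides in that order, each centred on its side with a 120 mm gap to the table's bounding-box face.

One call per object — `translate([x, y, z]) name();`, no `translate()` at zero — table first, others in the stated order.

table();
translate([46, 252, 715]) bookshelf();
translate([241, -478, 0]) stool();
translate([241, 786, 0]) stool();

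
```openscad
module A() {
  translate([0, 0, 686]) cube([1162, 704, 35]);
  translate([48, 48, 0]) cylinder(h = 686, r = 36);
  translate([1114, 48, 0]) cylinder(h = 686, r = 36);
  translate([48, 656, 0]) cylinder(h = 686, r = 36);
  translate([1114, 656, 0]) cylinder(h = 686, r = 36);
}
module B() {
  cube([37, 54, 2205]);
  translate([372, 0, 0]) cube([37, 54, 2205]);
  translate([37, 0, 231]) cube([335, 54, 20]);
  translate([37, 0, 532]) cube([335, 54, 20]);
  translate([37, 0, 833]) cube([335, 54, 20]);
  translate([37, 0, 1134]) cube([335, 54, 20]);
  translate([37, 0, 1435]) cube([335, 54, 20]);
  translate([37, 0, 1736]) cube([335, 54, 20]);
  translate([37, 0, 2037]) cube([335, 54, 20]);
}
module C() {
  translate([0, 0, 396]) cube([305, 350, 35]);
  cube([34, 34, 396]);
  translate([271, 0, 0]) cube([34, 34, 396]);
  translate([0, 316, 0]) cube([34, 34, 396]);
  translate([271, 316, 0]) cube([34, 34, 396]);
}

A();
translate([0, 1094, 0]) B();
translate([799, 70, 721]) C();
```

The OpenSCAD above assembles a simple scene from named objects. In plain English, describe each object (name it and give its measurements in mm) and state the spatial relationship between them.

A is a table: top 1162 mm (x) × 704 mm (y), 35 mm thick, upper face at z = 721 mm, on four round legs of 72 mm diameter, each leg's bounding box inset 12 mm from the nearest pair of top edges, running from z = 0 to the bottom of the top.

B is a straight ladder. Two 37×54 mm vertical rails, 2205 mm tall, stand 409 mm apart (outside-to-outside) with their front faces coplanar on the −y side. 7 rungs, each 54 mm deep and 20 mm tall, span between the inner faces of the rails, front faces flush with the rails. The lowest rung's underside is at z = 231 mm and rungs are spaced 301 mm apart (underside to underside).

C is a four-legged stool. The seat is a 305×350×35 mm slab whose top surface is at z = 431 mm; four square legs, each 34×34 mm in cross-section, run from the floor (z = 0) to the underside of the seat, each flush with a corner of the seat.

The ladder is on the floor beside the table on its +y side. The stool is on top of the table.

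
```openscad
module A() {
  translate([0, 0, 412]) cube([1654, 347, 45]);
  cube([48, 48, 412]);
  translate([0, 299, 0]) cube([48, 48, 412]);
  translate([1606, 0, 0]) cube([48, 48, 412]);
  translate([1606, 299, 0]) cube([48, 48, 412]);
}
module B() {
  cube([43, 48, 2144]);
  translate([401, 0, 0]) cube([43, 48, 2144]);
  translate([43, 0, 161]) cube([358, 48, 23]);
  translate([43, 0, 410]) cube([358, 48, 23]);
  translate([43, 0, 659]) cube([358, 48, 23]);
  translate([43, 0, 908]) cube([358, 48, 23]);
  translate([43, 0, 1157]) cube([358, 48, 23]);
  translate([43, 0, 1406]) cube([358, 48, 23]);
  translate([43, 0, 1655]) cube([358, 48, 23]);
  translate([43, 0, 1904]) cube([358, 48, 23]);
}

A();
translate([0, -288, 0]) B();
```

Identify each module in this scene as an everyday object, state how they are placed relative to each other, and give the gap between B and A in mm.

The ladder's nearest face is 240 mm from the bench's −y face.

A is a bench. B is a ladder. The ladder is on the floor beside the bench on its −y side. The gap between the ladder and the bench is 240 mm.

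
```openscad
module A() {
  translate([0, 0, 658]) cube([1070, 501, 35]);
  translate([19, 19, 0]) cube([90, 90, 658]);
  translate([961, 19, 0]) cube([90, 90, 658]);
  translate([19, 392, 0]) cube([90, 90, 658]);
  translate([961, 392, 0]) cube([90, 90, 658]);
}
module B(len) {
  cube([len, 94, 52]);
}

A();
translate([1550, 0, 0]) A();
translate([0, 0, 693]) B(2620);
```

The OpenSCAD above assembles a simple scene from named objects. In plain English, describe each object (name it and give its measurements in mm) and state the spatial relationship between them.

A is a table with a 1070×501 mm rectangular top, 35 mm thick, top surface at z = 693 mm, supported by four 90×90 mm square legs, each inset 19 mm from the nearest pair of top edges, running from the floor.

B is a rectangular beam 2620 mm long (x), 94 mm deep (y), 52 mm thick (z).

The beam spans the tops of two tables placed 480 mm apart, resting at z = 693 mm.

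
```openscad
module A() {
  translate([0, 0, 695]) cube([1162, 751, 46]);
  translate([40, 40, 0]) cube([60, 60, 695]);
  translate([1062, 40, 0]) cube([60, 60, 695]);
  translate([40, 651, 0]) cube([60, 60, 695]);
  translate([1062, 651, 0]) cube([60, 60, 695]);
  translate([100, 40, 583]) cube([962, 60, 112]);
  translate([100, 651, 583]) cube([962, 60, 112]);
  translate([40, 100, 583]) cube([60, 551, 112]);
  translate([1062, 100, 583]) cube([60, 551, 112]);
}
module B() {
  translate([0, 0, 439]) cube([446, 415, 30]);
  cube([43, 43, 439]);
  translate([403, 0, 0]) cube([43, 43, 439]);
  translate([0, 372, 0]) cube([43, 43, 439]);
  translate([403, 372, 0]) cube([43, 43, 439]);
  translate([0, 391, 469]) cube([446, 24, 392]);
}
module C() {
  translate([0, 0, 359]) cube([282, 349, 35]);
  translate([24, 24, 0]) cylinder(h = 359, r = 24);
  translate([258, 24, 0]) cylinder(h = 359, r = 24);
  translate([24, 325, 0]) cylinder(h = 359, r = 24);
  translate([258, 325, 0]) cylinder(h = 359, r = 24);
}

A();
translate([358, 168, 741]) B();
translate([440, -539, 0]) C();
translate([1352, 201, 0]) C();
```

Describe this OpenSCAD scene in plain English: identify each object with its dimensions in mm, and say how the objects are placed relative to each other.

A is a table: top 1162 mm (x) × 751 mm (y), 46 mm thick, upper face at z = 741 mm, on four 60×60 mm square legs, each inset 40 mm from the nearest pair of top edges, running from z = 0 to the bottom of the top. Four apron rails, 60 mm thick and 112 mm tall, run between adjacent legs with their top edges flush with the underside of the top and their outer faces flush with the legs' outer faces.

B is a chair. The seat is a 446×415×30 mm slab with its top at z = 469 mm, on four 43×43 mm corner legs (flush with the seat edges, standing on z = 0). A flat backrest 24 mm thick, 392 mm tall, spans the full seat width and rises from the seat top along its +y edge, rear face flush with the rear of the seat.

C is a four-legged stool. The seat is a 282×349×35 mm slab whose top surface is at z = 394 mm; four round legs, each 48 mm in diameter, run from the floor (z = 0) to the underside of the seat, each leg's axis is inset half a diameter from the nearest pair of seat edges (so the leg's bounding box is flush with the corner).

The chair is on top of the table, centred. Two stools sit around the table at the −y, +x sides.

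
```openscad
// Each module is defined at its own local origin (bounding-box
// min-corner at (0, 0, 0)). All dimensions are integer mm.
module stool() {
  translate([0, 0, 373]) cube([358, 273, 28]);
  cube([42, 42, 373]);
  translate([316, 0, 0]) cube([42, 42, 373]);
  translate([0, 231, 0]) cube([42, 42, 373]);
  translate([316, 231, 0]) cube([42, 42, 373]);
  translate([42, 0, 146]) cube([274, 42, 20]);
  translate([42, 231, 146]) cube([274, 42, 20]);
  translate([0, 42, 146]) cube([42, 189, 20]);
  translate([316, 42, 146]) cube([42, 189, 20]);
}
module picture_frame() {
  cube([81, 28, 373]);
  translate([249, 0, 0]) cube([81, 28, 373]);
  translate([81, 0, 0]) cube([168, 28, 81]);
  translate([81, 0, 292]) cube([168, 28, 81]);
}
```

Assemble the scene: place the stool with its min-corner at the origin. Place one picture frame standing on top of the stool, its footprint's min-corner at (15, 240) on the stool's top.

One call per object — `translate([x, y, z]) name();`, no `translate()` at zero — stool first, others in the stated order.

stool();
translate([15, 240, 401]) picture_frame();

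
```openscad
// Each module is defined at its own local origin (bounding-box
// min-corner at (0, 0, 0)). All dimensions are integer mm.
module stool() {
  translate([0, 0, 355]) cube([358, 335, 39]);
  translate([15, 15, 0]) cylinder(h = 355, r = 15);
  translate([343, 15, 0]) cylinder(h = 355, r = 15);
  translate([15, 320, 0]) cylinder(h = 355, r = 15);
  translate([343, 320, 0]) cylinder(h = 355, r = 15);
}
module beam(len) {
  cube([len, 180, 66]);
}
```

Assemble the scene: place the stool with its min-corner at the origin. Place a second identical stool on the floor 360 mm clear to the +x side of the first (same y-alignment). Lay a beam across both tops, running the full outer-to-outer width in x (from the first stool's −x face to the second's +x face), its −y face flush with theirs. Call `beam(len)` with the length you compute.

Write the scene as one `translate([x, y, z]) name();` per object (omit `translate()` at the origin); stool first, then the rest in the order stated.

stool();
translate([718, 0, 0]) stool();
translate([0, 0, 394]) beam(1076);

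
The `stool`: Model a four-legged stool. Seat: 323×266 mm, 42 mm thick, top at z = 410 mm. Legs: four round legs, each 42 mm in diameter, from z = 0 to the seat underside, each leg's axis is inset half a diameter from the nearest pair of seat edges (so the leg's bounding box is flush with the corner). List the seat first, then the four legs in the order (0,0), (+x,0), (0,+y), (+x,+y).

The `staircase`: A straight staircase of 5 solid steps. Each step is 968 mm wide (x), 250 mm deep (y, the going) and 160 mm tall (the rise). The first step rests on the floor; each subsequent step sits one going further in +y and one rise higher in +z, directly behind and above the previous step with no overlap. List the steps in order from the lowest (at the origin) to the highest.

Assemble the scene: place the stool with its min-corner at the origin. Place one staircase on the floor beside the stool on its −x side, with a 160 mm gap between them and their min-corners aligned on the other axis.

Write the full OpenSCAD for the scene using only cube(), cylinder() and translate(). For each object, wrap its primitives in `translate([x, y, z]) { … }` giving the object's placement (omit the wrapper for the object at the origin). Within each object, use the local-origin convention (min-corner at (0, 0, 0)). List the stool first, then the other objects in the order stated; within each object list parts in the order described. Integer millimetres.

translate([0, 0, 368]) cube([323, 266, 42]);
translate([21, 21, 0]) cylinder(h = 368, r = 21);
translate([302, 21, 0]) cylinder(h = 368, r = 21);
translate([21, 245, 0]) cylinder(h = 368, r = 21);
translate([302, 245, 0]) cylinder(h = 368, r = 21);
translate([-1128, 0, 0]) {
  cube([968, 250, 160]);
  translate([0, 250, 160]) cube([968, 250, 160]);
  translate([0, 500, 320]) cube([968, 250, 160]);
  translate([0, 750, 480]) cube([968, 250, 160]);
  translate([0, 1000, 640]) cube([968, 250, 160]);
}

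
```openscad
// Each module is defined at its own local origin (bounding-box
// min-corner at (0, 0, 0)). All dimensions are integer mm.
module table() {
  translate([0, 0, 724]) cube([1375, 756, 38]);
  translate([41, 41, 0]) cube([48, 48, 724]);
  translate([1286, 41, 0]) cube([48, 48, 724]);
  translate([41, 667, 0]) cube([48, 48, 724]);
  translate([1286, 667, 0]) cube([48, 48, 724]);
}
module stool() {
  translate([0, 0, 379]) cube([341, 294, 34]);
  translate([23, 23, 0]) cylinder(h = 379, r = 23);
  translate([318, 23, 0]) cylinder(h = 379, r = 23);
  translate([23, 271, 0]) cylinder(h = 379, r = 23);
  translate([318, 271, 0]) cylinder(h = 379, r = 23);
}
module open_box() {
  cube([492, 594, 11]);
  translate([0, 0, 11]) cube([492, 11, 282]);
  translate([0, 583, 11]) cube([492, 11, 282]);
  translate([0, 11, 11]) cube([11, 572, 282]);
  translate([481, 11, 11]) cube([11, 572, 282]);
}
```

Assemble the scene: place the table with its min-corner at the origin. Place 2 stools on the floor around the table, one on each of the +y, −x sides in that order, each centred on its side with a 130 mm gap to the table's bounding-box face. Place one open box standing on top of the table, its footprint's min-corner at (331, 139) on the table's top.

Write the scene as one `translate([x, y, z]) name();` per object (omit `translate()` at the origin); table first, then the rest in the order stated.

table();
translate([517, 886, 0]) stool();
translate([-471, 231, 0]) stool();
translate([331, 139, 762]) open_box();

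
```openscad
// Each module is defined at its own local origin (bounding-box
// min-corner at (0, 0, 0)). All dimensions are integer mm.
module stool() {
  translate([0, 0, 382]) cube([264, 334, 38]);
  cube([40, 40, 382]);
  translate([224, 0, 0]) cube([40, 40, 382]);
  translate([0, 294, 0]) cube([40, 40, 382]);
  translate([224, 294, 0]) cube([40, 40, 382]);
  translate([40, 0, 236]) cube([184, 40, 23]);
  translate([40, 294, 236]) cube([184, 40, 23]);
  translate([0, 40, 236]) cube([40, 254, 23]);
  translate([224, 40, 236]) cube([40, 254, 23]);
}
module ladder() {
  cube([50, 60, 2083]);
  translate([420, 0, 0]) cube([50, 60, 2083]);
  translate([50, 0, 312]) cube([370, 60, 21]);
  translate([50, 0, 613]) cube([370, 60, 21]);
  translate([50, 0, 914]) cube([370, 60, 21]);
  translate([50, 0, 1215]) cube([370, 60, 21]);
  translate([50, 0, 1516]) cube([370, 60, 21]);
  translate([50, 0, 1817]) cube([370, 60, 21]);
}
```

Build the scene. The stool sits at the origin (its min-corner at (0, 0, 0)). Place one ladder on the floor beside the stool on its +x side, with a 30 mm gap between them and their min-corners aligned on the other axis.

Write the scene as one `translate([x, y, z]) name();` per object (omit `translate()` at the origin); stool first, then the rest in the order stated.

stool();
translate([294, 0, 0]) ladder();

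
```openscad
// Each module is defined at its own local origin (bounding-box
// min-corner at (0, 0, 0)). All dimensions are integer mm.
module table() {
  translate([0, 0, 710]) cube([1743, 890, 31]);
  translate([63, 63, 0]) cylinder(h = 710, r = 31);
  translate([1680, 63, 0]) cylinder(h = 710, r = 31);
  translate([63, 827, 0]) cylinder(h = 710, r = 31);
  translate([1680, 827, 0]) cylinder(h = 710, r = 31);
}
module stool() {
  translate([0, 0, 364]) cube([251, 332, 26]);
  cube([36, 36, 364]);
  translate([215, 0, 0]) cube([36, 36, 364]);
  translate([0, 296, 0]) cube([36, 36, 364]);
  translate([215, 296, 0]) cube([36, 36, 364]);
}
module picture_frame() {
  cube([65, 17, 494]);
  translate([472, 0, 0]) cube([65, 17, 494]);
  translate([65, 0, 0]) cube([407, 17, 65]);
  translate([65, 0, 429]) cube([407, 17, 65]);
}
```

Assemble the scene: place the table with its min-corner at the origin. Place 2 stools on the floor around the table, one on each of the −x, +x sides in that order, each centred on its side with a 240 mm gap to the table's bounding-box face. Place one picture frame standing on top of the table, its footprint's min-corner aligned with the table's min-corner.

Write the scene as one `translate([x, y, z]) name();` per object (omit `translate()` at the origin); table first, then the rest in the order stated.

table();
translate([-491, 279, 0]) stool();
translate([1983, 279, 0]) stool();
translate([0, 0, 741]) picture_frame();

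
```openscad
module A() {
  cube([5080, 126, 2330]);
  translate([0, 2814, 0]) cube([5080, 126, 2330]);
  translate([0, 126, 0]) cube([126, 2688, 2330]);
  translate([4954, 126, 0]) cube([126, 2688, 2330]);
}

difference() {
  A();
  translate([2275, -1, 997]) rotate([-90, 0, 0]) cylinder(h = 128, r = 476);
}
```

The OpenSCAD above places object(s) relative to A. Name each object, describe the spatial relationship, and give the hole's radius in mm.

A is a house frame. The house frame has a circular hole through its front wall. The hole's radius is 476 mm.

The subtracted cylinder has r = 476 mm.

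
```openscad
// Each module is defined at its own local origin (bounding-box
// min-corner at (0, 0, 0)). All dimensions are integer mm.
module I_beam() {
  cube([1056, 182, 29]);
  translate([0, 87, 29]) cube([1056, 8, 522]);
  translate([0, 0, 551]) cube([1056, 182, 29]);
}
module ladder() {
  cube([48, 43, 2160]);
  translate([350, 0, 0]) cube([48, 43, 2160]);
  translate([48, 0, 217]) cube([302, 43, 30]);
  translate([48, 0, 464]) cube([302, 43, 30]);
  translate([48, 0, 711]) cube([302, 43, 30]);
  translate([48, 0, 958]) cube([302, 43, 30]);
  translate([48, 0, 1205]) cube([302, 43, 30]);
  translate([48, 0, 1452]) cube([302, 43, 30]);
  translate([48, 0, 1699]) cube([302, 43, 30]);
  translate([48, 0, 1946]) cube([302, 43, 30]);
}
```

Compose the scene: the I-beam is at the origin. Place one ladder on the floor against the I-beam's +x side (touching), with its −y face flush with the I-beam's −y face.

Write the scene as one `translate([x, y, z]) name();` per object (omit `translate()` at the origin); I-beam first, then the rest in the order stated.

I_beam();
translate([1056, 0, 0]) ladder();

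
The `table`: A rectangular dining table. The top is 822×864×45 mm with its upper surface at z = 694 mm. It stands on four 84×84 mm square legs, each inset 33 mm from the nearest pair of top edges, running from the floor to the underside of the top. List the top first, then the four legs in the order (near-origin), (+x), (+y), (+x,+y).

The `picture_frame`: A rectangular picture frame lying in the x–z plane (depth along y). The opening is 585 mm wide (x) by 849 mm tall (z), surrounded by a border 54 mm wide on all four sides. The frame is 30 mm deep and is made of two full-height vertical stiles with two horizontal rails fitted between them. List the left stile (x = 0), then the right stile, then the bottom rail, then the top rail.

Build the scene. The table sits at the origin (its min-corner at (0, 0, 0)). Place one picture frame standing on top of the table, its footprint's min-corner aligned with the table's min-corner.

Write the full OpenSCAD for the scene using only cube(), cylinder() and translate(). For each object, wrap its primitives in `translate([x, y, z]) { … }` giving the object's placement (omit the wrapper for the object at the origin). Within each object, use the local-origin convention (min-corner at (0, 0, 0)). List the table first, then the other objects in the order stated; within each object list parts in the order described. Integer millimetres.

translate([0, 0, 649]) cube([822, 864, 45]);
translate([33, 33, 0]) cube([84, 84, 649]);
translate([705, 33, 0]) cube([84, 84, 649]);
translate([33, 747, 0]) cube([84, 84, 649]);
translate([705, 747, 0]) cube([84, 84, 649]);
translate([0, 0, 694]) {
  cube([54, 30, 957]);
  translate([639, 0, 0]) cube([54, 30, 957]);
  translate([54, 0, 0]) cube([585, 30, 54]);
  translate([54, 0, 903]) cube([585, 30, 54]);
}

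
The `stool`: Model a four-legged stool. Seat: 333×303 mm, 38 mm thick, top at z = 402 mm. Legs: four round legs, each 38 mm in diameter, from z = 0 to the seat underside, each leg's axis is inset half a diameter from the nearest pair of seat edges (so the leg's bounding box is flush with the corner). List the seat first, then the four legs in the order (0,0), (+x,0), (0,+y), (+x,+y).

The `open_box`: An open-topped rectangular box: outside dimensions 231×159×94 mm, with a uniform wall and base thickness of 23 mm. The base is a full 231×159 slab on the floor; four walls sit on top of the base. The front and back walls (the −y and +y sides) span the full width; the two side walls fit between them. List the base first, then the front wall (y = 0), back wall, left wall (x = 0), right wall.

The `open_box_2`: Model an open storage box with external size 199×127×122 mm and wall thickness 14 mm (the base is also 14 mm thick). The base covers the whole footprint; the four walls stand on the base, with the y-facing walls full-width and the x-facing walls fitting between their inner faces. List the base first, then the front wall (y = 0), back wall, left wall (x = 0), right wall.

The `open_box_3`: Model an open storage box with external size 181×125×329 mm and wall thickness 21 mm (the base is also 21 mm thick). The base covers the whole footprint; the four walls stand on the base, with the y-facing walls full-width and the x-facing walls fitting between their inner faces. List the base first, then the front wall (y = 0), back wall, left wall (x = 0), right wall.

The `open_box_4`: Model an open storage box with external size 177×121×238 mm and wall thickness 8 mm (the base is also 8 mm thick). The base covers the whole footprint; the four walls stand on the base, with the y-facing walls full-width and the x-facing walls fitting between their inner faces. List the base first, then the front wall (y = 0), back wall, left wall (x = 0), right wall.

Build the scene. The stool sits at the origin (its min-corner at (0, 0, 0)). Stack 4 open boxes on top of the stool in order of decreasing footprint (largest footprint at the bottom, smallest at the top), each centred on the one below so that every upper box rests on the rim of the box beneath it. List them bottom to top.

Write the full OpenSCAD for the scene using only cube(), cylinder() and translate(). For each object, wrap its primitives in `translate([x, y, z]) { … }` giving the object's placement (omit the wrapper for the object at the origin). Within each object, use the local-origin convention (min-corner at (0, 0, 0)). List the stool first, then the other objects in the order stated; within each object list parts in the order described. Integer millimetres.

translate([0, 0, 364]) cube([333, 303, 38]);
translate([19, 19, 0]) cylinder(h = 364, r = 19);
translate([314, 19, 0]) cylinder(h = 364, r = 19);
translate([19, 284, 0]) cylinder(h = 364, r = 19);
translate([314, 284, 0]) cylinder(h = 364, r = 19);
translate([51, 72, 402]) {
  cube([231, 159, 23]);
  translate([0, 0, 23]) cube([231, 23, 71]);
  translate([0, 136, 23]) cube([231, 23, 71]);
  translate([0, 23, 23]) cube([23, 113, 71]);
  translate([208, 23, 23]) cube([23, 113, 71]);
}
translate([67, 88, 496]) {
  cube([199, 127, 14]);
  translate([0, 0, 14]) cube([199, 14, 108]);
  translate([0, 113, 14]) cube([199, 14, 108]);
  translate([0, 14, 14]) cube([14, 99, 108]);
  translate([185, 14, 14]) cube([14, 99, 108]);
}
translate([76, 89, 618]) {
  cube([181, 125, 21]);
  translate([0, 0, 21]) cube([181, 21, 308]);
  translate([0, 104, 21]) cube([181, 21, 308]);
  translate([0, 21, 21]) cube([21, 83, 308]);
  translate([160, 21, 21]) cube([21, 83, 308]);
}
translate([78, 91, 947]) {
  cube([177, 121, 8]);
  translate([0, 0, 8]) cube([177, 8, 230]);
  translate([0, 113, 8]) cube([177, 8, 230]);
  translate([0, 8, 8]) cube([8, 105, 230]);
  translate([169, 8, 8]) cube([8, 105, 230]);
}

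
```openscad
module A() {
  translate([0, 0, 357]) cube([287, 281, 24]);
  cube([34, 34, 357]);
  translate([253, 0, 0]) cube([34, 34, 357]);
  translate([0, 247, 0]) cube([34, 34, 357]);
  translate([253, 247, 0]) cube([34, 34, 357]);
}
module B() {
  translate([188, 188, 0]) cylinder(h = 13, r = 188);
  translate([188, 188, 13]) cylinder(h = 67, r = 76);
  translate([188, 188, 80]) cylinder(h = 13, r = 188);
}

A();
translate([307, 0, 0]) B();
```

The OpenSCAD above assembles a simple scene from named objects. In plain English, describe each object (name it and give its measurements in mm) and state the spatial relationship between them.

A is a four-legged stool. The seat is a 287×281×24 mm slab whose top surface is at z = 381 mm; four square legs, each 34×34 mm in cross-section, run from the floor (z = 0) to the underside of the seat, each flush with a corner of the seat.

B is a spool: two coaxial disc flanges of radius 188 mm and thickness 13 mm, joined by a core cylinder of radius 76 mm and height 67 mm. The lower flange rests on z = 0 and the three cylinders share a vertical axis.

The spool is on the floor beside the stool on its +x side.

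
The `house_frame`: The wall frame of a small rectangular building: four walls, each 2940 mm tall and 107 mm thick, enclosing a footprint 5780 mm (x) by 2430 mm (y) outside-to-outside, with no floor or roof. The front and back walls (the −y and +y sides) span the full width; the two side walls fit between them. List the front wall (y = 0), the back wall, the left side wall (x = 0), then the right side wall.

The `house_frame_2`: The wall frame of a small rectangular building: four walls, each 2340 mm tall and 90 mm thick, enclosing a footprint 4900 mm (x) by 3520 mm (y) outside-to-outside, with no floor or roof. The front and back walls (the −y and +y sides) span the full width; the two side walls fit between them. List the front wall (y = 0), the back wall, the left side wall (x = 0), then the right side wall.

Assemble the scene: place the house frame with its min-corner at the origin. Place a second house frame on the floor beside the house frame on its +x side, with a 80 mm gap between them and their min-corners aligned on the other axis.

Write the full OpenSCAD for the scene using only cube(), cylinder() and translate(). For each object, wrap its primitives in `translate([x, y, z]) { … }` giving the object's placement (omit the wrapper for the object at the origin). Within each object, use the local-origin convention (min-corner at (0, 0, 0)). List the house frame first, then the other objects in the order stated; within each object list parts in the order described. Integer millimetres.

cube([5780, 107, 2940]);
translate([0, 2323, 0]) cube([5780, 107, 2940]);
translate([0, 107, 0]) cube([107, 2216, 2940]);
translate([5673, 107, 0]) cube([107, 2216, 2940]);
translate([5860, 0, 0]) {
  cube([4900, 90, 2340]);
  translate([0, 3430, 0]) cube([4900, 90, 2340]);
  translate([0, 90, 0]) cube([90, 3340, 2340]);
  translate([4810, 90, 0]) cube([90, 3340, 2340]);
}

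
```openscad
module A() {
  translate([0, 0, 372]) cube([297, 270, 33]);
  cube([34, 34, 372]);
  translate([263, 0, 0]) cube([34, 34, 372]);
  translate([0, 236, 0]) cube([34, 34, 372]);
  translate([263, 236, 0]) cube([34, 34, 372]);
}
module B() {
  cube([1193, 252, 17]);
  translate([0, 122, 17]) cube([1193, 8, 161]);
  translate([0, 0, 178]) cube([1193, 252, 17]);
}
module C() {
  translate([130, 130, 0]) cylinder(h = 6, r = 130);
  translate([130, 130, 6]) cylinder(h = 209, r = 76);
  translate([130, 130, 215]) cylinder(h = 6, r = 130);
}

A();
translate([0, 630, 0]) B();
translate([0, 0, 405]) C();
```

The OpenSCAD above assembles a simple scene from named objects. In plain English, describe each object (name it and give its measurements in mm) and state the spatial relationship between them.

A is a four-legged stool. The seat is 297×270 mm, 33 mm thick, top at z = 405 mm. It stands on four square legs, each 34×34 mm in cross-section, from z = 0 to the seat underside, each flush with a corner of the seat.

B is an I-beam lying along x, 1193 mm long. Overall section height 195 mm. Two flanges 252 mm wide (y) and 17 mm thick, one on the floor and one at the top; a web 8 mm thick runs between them, centred on the flange width.

C is a spool: two coaxial disc flanges of radius 130 mm and thickness 6 mm, joined by a core cylinder of radius 76 mm and height 209 mm. The lower flange rests on z = 0 and the three cylinders share a vertical axis.

The I-beam is on the floor beside the stool on its +y side. The spool is on top of the stool.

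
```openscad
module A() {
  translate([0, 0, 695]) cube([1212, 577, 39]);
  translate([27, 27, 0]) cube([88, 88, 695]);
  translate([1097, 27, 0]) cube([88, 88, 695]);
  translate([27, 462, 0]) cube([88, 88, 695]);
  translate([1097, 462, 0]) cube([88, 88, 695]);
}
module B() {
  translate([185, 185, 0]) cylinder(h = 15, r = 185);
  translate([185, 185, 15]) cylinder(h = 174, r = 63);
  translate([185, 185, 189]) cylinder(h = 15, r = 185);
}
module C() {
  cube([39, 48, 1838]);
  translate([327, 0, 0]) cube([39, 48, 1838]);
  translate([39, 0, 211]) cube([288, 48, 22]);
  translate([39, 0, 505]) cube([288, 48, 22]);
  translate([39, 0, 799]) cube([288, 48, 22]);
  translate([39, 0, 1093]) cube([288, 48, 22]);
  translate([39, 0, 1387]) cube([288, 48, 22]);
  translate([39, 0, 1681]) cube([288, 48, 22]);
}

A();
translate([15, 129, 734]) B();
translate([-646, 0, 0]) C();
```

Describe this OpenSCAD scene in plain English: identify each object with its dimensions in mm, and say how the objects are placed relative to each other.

A is a table: top 1212 mm (x) × 577 mm (y), 39 mm thick, upper face at z = 734 mm, on four 88×88 mm square legs, each inset 27 mm from the nearest pair of top edges, running from z = 0 to the bottom of the top.

B is a spool: two coaxial disc flanges of radius 185 mm and thickness 15 mm, joined by a core cylinder of radius 63 mm and height 174 mm. The lower flange rests on z = 0 and the three cylinders share a vertical axis.

C is a wooden ladder with two side rails of 39×48 mm section and 1838 mm height, set 366 mm apart overall. Between them run 6 rectangular rungs (48 mm deep, 22 mm thick), front faces flush with the rails' −y face. The bottom of the first rung is 211 mm above the floor and each subsequent rung is 294 mm higher than the one below.

The spool is on top of the table. The ladder is on the floor beside the table on its −x side.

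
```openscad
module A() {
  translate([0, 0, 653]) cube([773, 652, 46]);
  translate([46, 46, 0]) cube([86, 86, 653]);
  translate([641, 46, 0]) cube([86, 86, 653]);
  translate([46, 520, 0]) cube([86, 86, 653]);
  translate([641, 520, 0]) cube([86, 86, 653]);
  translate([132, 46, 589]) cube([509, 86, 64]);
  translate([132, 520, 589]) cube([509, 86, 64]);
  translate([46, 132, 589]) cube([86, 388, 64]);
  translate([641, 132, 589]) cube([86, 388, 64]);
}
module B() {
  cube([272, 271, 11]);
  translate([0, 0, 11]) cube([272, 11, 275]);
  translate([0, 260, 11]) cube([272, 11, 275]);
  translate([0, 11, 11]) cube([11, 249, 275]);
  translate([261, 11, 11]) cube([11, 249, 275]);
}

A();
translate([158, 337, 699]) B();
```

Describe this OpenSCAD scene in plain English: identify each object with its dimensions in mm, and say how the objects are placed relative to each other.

A is a table with a 773×652 mm rectangular top, 46 mm thick, top surface at z = 699 mm, supported by four 86×86 mm square legs, each inset 46 mm from the nearest pair of top edges, running from the floor. Four apron rails, 86 mm thick and 64 mm tall, run between adjacent legs with their top edges flush with the underside of the top and their outer faces flush with the legs' outer faces.

B is an open storage box with external size 272×271×286 mm and wall thickness 11 mm (the base is also 11 mm thick). The base covers the whole footprint; the four walls stand on the base, with the y-facing walls full-width and the x-facing walls fitting between their inner faces.

The open box is on top of the table.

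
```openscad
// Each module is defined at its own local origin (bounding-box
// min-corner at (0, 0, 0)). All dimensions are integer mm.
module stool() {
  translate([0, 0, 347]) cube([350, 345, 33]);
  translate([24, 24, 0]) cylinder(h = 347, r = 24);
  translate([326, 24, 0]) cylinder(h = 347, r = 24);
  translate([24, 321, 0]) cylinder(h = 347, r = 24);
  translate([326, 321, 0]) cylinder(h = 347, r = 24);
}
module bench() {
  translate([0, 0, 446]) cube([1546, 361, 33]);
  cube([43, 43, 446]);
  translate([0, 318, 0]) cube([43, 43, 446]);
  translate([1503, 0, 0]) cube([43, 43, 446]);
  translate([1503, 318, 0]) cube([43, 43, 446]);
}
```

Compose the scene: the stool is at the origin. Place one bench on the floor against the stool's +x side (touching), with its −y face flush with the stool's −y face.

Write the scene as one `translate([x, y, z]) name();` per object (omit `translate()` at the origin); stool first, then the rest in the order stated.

stool();
translate([350, 0, 0]) bench();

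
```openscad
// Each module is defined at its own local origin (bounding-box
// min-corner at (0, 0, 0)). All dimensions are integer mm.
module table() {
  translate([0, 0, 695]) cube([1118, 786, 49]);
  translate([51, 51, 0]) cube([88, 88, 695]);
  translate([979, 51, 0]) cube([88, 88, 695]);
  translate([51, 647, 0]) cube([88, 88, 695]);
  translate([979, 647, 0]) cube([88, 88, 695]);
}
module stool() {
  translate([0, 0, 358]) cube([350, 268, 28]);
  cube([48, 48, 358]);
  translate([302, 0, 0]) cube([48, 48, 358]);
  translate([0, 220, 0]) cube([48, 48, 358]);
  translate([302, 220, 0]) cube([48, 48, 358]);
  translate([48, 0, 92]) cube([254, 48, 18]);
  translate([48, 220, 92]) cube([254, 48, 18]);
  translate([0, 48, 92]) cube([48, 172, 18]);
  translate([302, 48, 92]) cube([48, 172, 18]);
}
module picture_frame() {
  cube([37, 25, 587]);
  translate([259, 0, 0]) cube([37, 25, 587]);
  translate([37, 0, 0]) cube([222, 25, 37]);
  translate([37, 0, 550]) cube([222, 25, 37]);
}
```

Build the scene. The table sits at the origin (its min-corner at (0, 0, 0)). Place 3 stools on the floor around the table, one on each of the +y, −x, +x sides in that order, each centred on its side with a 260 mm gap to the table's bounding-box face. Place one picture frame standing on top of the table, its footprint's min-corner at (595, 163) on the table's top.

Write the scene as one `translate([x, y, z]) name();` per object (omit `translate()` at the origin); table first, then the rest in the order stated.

table();
translate([384, 1046, 0]) stool();
translate([-610, 259, 0]) stool();
translate([1378, 259, 0]) stool();
translate([595, 163, 744]) picture_frame();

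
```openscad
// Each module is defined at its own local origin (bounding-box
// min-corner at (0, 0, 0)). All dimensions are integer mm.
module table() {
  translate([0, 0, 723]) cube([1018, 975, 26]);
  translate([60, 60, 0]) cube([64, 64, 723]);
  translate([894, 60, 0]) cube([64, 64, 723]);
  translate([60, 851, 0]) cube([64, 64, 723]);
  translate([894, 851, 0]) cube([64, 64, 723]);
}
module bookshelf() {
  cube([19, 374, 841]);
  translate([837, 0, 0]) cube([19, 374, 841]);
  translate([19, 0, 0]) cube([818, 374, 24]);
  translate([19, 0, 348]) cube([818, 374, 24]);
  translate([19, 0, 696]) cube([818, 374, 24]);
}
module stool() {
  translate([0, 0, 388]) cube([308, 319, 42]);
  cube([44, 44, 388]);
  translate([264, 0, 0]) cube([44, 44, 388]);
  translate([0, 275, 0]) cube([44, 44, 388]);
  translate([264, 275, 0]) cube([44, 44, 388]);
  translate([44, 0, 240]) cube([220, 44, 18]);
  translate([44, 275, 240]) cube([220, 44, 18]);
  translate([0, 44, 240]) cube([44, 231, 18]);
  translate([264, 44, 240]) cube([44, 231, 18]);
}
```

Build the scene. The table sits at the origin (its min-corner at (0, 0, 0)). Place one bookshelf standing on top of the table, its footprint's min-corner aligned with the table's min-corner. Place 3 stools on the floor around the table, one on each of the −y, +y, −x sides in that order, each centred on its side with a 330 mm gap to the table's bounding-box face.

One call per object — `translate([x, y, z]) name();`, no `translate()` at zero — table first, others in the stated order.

table();
translate([0, 0, 749]) bookshelf();
translate([355, -649, 0]) stool();
translate([355, 1305, 0]) stool();
translate([-638, 328, 0]) stool();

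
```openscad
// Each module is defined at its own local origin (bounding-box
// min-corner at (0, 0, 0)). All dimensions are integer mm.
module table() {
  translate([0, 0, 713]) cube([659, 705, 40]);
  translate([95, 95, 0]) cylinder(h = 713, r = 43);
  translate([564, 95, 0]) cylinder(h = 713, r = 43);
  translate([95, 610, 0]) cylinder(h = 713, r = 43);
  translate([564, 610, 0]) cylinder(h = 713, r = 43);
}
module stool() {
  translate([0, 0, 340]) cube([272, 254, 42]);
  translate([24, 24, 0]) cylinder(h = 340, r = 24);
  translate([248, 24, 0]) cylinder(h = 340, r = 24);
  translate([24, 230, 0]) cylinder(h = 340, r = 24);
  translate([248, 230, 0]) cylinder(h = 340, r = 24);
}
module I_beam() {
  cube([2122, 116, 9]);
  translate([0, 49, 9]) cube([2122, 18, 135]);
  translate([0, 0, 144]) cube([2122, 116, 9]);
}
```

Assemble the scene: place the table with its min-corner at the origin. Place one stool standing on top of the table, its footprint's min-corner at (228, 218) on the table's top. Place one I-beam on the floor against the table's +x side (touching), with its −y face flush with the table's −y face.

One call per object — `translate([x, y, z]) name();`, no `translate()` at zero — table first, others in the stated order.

table();
translate([228, 218, 753]) stool();
translate([659, 0, 0]) I_beam();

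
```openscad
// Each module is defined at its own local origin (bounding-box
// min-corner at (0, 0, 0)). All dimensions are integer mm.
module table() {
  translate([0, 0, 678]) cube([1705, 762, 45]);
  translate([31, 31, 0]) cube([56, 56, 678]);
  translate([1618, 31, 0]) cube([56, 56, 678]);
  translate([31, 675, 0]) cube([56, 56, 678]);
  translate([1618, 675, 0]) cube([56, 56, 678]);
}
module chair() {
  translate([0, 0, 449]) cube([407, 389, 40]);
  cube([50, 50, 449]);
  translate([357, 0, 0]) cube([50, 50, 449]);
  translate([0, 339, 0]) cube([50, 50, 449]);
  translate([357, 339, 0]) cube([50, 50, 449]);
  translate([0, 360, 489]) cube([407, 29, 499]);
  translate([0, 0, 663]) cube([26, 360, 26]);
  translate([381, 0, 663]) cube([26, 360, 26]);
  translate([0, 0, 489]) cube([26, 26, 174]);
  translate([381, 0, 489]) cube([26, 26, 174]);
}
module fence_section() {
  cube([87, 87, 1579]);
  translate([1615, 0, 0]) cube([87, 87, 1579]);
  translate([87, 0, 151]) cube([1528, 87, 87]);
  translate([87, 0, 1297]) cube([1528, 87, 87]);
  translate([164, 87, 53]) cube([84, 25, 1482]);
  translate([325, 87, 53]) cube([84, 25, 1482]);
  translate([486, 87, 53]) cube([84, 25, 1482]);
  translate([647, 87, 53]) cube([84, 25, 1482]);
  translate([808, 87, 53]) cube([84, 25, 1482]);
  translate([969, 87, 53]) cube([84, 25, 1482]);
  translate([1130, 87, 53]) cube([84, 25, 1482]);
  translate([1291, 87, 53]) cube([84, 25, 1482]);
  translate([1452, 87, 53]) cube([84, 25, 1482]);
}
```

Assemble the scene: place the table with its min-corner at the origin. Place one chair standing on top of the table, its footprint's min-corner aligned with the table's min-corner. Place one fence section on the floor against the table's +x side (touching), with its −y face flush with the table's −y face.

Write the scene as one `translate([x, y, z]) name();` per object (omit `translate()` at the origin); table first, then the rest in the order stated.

table();
translate([0, 0, 723]) chair();
translate([1705, 0, 0]) fence_section();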